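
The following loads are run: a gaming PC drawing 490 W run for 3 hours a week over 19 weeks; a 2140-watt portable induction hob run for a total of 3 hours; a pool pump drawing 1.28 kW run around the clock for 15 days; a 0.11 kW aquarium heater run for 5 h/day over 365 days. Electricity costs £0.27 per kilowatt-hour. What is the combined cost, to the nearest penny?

£187.89

gaming PC: Runtime = 3 h/week × 19 weeks = 57 h
gaming PC: 0.49 kW × 57 h = 27.93 kWh
portable induction hob: 2.14 kW × 3 h = 6.42 kWh
pool pump: Runtime = 24 h × 15 = 360 h
pool pump: 1.28 kW × 360 h = 460.8 kWh
aquarium heater: Runtime = 5 h/day × 365 days = 1825 h
aquarium heater: 0.11 kW × 1825 h = 200.75 kWh
Total energy = 695.9 kWh
Cost = 695.9 × £0.27 = £187.89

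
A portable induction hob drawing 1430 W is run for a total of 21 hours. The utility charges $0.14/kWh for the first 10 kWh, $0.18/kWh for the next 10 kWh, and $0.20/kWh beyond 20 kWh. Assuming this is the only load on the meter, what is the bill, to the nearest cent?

Energy = 1.43 kW × 21 h = 30.03 kWh
Tier 1 (0–10 kWh): 10 × $0.14 = $1.4
Tier 2 (10–20 kWh): 10 × $0.18 = $1.8
Above 20 kWh: 10.03 × $0.20 = $2.006
Bill = $5.21

$5.21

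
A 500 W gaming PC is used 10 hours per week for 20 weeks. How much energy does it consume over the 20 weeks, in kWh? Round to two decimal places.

100.00 kWh

Runtime = 10 h/week × 20 weeks = 200 h
Energy = 0.5 kW × 200 h = 100 kWh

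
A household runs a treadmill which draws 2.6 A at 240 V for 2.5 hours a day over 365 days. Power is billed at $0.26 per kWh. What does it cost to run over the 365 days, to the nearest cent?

Power = 2.6 A × 240 V = 624 W = 0.624 kW
Runtime = 2.5 h/day × 365 days = 912.5 h
Energy = 0.624 kW × 912.5 h = 569.4 kWh
Cost = 569.4 kWh × $0.26/kWh = $148.04

$148.04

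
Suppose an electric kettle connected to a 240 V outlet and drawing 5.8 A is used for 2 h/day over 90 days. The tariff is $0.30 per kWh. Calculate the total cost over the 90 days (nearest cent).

$75.17

Power = 5.8 A × 240 V = 1392 W = 1.392 kW
Runtime = 2 h/day × 90 days = 180 h
Energy = 1.392 kW × 180 h = 250.56 kWh
Cost = 250.56 kWh × $0.30/kWh = $75.17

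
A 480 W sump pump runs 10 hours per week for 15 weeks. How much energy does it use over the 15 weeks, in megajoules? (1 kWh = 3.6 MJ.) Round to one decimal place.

Runtime = 10 h/week × 15 weeks = 150 h
Energy = 0.48 kW × 150 h = 72 kWh
= 72 × 3.6 MJ = 259.2 MJ

259.2 MJ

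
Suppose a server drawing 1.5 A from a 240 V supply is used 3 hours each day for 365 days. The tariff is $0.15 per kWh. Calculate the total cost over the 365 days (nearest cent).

$59.13

Power = 1.5 A × 240 V = 360 W = 0.36 kW
Runtime = 3 h/day × 365 days = 1095 h
Energy = 0.36 kW × 1095 h = 394.2 kWh
Cost = 394.2 kWh × $0.15/kWh = $59.13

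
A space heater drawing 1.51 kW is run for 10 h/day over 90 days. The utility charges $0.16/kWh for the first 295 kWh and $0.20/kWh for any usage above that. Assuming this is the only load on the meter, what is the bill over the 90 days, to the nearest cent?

$260.00

Runtime = 10 h/day × 90 days = 900 h
Energy = 1.51 kW × 900 h = 1359 kWh
Tier 1 (0–295 kWh): 295 × $0.16 = $47.2
Above 295 kWh: 1064 × $0.20 = $212.8
Bill = $260.00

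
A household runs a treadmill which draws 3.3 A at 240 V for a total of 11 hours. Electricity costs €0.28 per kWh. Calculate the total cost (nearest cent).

€2.44

Power = 3.3 A × 240 V = 792 W = 0.792 kW
Energy = 0.792 kW × 11 h = 8.712 kWh
Cost = 8.712 kWh × €0.28/kWh = €2.44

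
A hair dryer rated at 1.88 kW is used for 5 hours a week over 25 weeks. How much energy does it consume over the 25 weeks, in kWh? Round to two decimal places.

Runtime = 5 h/week × 25 weeks = 125 h
Energy = 1.88 kW × 125 h = 235 kWh

235.00 kWh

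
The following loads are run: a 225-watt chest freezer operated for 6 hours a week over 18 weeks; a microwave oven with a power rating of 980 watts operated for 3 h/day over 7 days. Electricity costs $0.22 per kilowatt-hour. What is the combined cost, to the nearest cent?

$9.87

chest freezer: Runtime = 6 h/week × 18 weeks = 108 h
chest freezer: 0.225 kW × 108 h = 24.3 kWh
microwave oven: Runtime = 3 h/day × 7 days = 21 h
microwave oven: 0.98 kW × 21 h = 20.58 kWh
Total energy = 44.88 kWh
Cost = 44.88 × $0.22 = $9.87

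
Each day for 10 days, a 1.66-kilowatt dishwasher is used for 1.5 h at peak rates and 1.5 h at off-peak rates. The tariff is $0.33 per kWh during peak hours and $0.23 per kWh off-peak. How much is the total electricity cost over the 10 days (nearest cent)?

Peak energy = 1.66 kW × 1.5 h × 10 = 24.9 kWh
Off-peak energy = 1.66 kW × 1.5 h × 10 = 24.9 kWh
Cost = 24.9 × $0.33 + 24.9 × $0.23 = $8.217 + $5.727 = $13.94

$13.94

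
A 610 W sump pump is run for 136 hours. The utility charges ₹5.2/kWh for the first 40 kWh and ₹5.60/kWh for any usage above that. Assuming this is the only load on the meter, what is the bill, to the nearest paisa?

₹448.58

Energy = 0.61 kW × 136 h = 82.96 kWh
Tier 1 (0–40 kWh): 40 × ₹5.2 = ₹208
Above 40 kWh: 42.96 × ₹5.60 = ₹240.576
Bill = ₹448.58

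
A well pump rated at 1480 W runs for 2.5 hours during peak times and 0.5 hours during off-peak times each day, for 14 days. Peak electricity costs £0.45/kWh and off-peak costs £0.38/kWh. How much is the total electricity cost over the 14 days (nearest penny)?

Peak energy = 1.48 kW × 2.5 h × 14 = 51.8 kWh
Off-peak energy = 1.48 kW × 0.5 h × 14 = 10.36 kWh
Cost = 51.8 × £0.45 + 10.36 × £0.38 = £23.31 + £3.9368 = £27.25

£27.25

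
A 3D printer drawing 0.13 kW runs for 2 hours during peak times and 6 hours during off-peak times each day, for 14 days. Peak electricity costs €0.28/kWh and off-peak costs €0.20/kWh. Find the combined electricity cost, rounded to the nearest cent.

€3.20

Peak energy = 0.13 kW × 2 h × 14 = 3.64 kWh
Off-peak energy = 0.13 kW × 6 h × 14 = 10.92 kWh
Cost = 3.64 × €0.28 + 10.92 × €0.20 = €1.0192 + €2.184 = €3.20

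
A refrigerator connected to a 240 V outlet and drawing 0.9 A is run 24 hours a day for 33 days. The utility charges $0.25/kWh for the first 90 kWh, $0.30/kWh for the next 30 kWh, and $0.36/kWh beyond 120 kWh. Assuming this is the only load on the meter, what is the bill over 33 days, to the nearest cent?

Power = 0.9 A × 240 V = 216 W = 0.216 kW
Runtime = 24 h × 33 = 792 h
Energy = 0.216 kW × 792 h = 171.072 kWh
Tier 1 (0–90 kWh): 90 × $0.25 = $22.5
Tier 2 (90–120 kWh): 30 × $0.30 = $9
Above 120 kWh: 51.072 × $0.36 = $18.38592
Bill = $49.89

$49.89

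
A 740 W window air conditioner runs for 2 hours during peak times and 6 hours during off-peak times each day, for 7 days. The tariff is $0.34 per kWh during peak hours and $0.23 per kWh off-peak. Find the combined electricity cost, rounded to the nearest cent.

$10.67

Peak energy = 0.74 kW × 2 h × 7 = 10.36 kWh
Off-peak energy = 0.74 kW × 6 h × 7 = 31.08 kWh
Cost = 10.36 × $0.34 + 31.08 × $0.23 = $3.5224 + $7.1484 = $10.67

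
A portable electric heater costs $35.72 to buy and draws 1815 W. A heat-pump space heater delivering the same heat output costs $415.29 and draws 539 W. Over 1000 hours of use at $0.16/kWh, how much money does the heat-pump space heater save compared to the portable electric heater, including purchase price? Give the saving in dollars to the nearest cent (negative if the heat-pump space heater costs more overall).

portable electric heater: $35.72 + (1815/1000) kW × 1000 h × $0.16 = $35.72 + $290.4 = $326.12
heat-pump space heater: $415.29 + (539/1000) kW × 1000 h × $0.16 = $415.29 + $86.24 = $501.53
Saving = $326.12 − $501.53 = −$175.41

-$175.41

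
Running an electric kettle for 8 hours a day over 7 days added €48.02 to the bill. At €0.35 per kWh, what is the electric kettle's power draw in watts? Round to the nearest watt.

2450 W

Energy = €48.02 ÷ €0.35/kWh = 137.2 kWh
Runtime = 8 h/day × 7 days = 56 h
Power = 137.2 kWh ÷ 56 h = 2.45 kW = 2450 W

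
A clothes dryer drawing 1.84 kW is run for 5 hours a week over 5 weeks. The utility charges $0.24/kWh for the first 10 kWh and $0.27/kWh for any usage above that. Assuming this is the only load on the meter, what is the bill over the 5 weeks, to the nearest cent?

Runtime = 5 h/week × 5 weeks = 25 h
Energy = 1.84 kW × 25 h = 46 kWh
Tier 1 (0–10 kWh): 10 × $0.24 = $2.4
Above 10 kWh: 36 × $0.27 = $9.72
Bill = $12.12

$12.12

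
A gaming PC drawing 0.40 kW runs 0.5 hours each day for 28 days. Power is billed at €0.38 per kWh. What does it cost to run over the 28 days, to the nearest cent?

Runtime = 0.5 h/day × 28 days = 14 h
Energy = 0.4 kW × 14 h = 5.6 kWh
Cost = 5.6 kWh × €0.38/kWh = €2.13

€2.13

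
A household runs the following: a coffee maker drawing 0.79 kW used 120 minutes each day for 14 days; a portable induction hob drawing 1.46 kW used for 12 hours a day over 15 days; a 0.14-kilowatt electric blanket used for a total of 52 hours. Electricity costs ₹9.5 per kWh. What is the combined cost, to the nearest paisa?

₹2775.90

coffee maker: Runtime = 120 min × 14 = 1680 min = 28 h
coffee maker: 0.79 kW × 28 h = 22.12 kWh
portable induction hob: Runtime = 12 h/day × 15 days = 180 h
portable induction hob: 1.46 kW × 180 h = 262.8 kWh
electric blanket: 0.14 kW × 52 h = 7.28 kWh
Total energy = 292.2 kWh
Cost = 292.2 × ₹9.5 = ₹2775.90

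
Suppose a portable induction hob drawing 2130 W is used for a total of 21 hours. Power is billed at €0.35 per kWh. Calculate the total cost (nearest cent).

€15.66

Energy = 2.13 kW × 21 h = 44.73 kWh
Cost = 44.73 kWh × €0.35/kWh = €15.66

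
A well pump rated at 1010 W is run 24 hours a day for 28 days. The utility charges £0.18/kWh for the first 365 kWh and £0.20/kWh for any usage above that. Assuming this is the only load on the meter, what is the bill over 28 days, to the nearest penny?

Runtime = 24 h × 28 = 672 h
Energy = 1.01 kW × 672 h = 678.72 kWh
Tier 1 (0–365 kWh): 365 × £0.18 = £65.7
Above 365 kWh: 313.72 × £0.20 = £62.744
Bill = £128.44

£128.44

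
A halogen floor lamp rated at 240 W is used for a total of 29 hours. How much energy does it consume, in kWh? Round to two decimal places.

6.96 kWh

Energy = 0.24 kW × 29 h = 6.96 kWh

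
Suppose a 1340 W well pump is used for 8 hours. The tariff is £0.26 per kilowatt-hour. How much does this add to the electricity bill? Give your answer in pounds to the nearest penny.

Energy = 1.34 kW × 8 h = 10.72 kWh
Cost = 10.72 kWh × £0.26/kWh = £2.79

£2.79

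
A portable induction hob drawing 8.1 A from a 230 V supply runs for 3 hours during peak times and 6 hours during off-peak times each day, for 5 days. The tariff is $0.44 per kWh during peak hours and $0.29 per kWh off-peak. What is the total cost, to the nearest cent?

$28.50

Power = 8.1 A × 230 V = 1863 W = 1.863 kW
Peak energy = 1.863 kW × 3 h × 5 = 27.945 kWh
Off-peak energy = 1.863 kW × 6 h × 5 = 55.89 kWh
Cost = 27.945 × $0.44 + 55.89 × $0.29 = $12.2958 + $16.2081 = $28.50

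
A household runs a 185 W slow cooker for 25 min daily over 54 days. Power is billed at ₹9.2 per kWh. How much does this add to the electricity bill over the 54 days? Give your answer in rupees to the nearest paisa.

Runtime = 25 min × 54 = 1350 min = 22.5 h
Energy = 0.185 kW × 22.5 h = 4.1625 kWh
Cost = 4.1625 kWh × ₹9.2/kWh = ₹38.30

₹38.30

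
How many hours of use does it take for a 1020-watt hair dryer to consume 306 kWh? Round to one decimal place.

Hours = 306 kWh ÷ 1.02 kW = 300.0 h

300.0 h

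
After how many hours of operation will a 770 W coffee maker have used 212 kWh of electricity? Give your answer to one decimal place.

Hours = 212 kWh ÷ 0.77 kW = 275.3 h

275.3 h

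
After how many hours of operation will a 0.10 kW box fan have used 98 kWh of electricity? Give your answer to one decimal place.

980.0 h

Hours = 98 kWh ÷ 0.1 kW = 980.0 h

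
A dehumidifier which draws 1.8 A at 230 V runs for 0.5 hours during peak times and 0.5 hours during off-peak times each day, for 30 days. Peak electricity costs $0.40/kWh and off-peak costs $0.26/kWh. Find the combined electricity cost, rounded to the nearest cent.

$4.10

Power = 1.8 A × 230 V = 414 W = 0.414 kW
Peak energy = 0.414 kW × 0.5 h × 30 = 6.21 kWh
Off-peak energy = 0.414 kW × 0.5 h × 30 = 6.21 kWh
Cost = 6.21 × $0.40 + 6.21 × $0.26 = $2.484 + $1.6146 = $4.10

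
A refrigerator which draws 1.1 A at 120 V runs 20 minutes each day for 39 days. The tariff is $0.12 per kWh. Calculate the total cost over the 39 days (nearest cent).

$0.21

Power = 1.1 A × 120 V = 132 W = 0.132 kW
Runtime = 20 min × 39 = 780 min = 13 h
Energy = 0.132 kW × 13 h = 1.716 kWh
Cost = 1.716 kWh × $0.12/kWh = $0.21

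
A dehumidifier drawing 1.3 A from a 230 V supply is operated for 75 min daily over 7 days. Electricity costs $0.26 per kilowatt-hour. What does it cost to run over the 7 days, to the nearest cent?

$0.68

Power = 1.3 A × 230 V = 299 W = 0.299 kW
Runtime = 75 min × 7 = 525 min = 8.75 h
Energy = 0.299 kW × 8.75 h = 2.61625 kWh
Cost = 2.61625 kWh × $0.26/kWh = $0.68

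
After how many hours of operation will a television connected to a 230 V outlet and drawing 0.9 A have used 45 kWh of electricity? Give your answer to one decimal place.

217.4 h

Power = 0.9 A × 230 V = 207 W = 0.207 kW
Hours = 45 kWh ÷ 0.207 kW = 217.4 h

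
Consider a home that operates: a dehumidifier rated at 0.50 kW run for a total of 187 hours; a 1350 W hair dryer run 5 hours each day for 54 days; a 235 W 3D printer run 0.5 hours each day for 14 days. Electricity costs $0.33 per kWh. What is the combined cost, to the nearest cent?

dehumidifier: 0.5 kW × 187 h = 93.5 kWh
hair dryer: Runtime = 5 h/day × 54 days = 270 h
hair dryer: 1.35 kW × 270 h = 364.5 kWh
3D printer: Runtime = 0.5 h/day × 14 days = 7 h
3D printer: 0.235 kW × 7 h = 1.645 kWh
Total energy = 459.645 kWh
Cost = 459.645 × $0.33 = $151.68

$151.68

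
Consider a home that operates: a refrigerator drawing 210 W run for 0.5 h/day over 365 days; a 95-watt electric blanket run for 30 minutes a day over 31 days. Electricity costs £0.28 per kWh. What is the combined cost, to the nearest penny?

£11.14

refrigerator: Runtime = 0.5 h/day × 365 days = 182.5 h
refrigerator: 0.21 kW × 182.5 h = 38.325 kWh
electric blanket: Runtime = 30 min × 31 = 930 min = 15.5 h
electric blanket: 0.095 kW × 15.5 h = 1.4725 kWh
Total energy = 39.7975 kWh
Cost = 39.7975 × £0.28 = £11.14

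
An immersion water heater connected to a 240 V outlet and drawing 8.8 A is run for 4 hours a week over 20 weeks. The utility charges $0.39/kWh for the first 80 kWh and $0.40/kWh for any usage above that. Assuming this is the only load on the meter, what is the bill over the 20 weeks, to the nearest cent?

$66.78

Power = 8.8 A × 240 V = 2112 W = 2.112 kW
Runtime = 4 h/week × 20 weeks = 80 h
Energy = 2.112 kW × 80 h = 168.96 kWh
Tier 1 (0–80 kWh): 80 × $0.39 = $31.2
Above 80 kWh: 88.96 × $0.40 = $35.584
Bill = $66.78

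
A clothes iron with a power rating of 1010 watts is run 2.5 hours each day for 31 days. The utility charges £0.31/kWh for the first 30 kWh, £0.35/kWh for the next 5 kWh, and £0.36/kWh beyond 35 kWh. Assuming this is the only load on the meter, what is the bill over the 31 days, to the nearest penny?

£26.63

Runtime = 2.5 h/day × 31 days = 77.5 h
Energy = 1.01 kW × 77.5 h = 78.275 kWh
Tier 1 (0–30 kWh): 30 × £0.31 = £9.3
Tier 2 (30–35 kWh): 5 × £0.35 = £1.75
Above 35 kWh: 43.275 × £0.36 = £15.579
Bill = £26.63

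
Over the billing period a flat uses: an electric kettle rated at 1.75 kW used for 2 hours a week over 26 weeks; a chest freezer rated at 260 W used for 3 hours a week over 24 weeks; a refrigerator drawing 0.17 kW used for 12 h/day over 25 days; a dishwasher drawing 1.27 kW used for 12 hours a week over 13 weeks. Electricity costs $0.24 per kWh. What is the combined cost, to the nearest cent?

$86.12

electric kettle: Runtime = 2 h/week × 26 weeks = 52 h
electric kettle: 1.75 kW × 52 h = 91 kWh
chest freezer: Runtime = 3 h/week × 24 weeks = 72 h
chest freezer: 0.26 kW × 72 h = 18.72 kWh
refrigerator: Runtime = 12 h/day × 25 days = 300 h
refrigerator: 0.17 kW × 300 h = 51 kWh
dishwasher: Runtime = 12 h/week × 13 weeks = 156 h
dishwasher: 1.27 kW × 156 h = 198.12 kWh
Total energy = 358.84 kWh
Cost = 358.84 × $0.24 = $86.12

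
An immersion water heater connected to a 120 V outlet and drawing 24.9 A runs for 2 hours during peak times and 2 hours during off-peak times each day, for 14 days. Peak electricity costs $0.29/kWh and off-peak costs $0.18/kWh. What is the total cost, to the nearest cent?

Power = 24.9 A × 120 V = 2988 W = 2.988 kW
Peak energy = 2.988 kW × 2 h × 14 = 83.664 kWh
Off-peak energy = 2.988 kW × 2 h × 14 = 83.664 kWh
Cost = 83.664 × $0.29 + 83.664 × $0.18 = $24.26256 + $15.05952 = $39.32

$39.32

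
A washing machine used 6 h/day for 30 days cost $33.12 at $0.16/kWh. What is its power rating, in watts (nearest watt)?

1150 W

Energy = $33.12 ÷ $0.16/kWh = 207 kWh
Runtime = 6 h/day × 30 days = 180 h
Power = 207 kWh ÷ 180 h = 1.15 kW = 1150 W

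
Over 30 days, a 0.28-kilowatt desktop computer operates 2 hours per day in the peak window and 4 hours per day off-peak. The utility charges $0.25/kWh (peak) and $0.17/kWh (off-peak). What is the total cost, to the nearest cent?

$9.91

Peak energy = 0.28 kW × 2 h × 30 = 16.8 kWh
Off-peak energy = 0.28 kW × 4 h × 30 = 33.6 kWh
Cost = 16.8 × $0.25 + 33.6 × $0.17 = $4.2 + $5.712 = $9.91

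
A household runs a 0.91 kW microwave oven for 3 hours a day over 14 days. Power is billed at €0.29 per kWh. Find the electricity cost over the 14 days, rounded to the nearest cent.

Runtime = 3 h/day × 14 days = 42 h
Energy = 0.91 kW × 42 h = 38.22 kWh
Cost = 38.22 kWh × €0.29/kWh = €11.08

€11.08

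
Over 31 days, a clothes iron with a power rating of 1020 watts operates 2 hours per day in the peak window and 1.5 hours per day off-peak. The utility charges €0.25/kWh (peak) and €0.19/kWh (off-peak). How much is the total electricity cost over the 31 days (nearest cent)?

€24.82

Peak energy = 1.02 kW × 2 h × 31 = 63.24 kWh
Off-peak energy = 1.02 kW × 1.5 h × 31 = 47.43 kWh
Cost = 63.24 × €0.25 + 47.43 × €0.19 = €15.81 + €9.0117 = €24.82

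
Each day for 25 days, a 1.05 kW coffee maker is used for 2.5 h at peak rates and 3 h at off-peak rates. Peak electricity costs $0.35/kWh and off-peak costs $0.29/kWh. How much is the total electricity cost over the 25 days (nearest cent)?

Peak energy = 1.05 kW × 2.5 h × 25 = 65.625 kWh
Off-peak energy = 1.05 kW × 3 h × 25 = 78.75 kWh
Cost = 65.625 × $0.35 + 78.75 × $0.29 = $22.96875 + $22.8375 = $45.81

$45.81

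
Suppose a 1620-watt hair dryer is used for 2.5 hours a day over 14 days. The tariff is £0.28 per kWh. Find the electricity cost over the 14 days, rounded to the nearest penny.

Runtime = 2.5 h/day × 14 days = 35 h
Energy = 1.62 kW × 35 h = 56.7 kWh
Cost = 56.7 kWh × £0.28/kWh = £15.88

£15.88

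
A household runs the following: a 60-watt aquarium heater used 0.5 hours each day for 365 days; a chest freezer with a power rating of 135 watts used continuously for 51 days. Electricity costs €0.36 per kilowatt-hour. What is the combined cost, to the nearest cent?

aquarium heater: Runtime = 0.5 h/day × 365 days = 182.5 h
aquarium heater: 0.06 kW × 182.5 h = 10.95 kWh
chest freezer: Runtime = 24 h × 51 = 1224 h
chest freezer: 0.135 kW × 1224 h = 165.24 kWh
Total energy = 176.19 kWh
Cost = 176.19 × €0.36 = €63.43

€63.43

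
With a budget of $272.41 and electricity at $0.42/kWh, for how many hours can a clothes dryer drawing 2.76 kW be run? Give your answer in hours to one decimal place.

Energy available = $272.41 ÷ $0.42/kWh = 648.5952 kWh
Hours = 648.5952 kWh ÷ 2.76 kW = 235.0 h

235.0 h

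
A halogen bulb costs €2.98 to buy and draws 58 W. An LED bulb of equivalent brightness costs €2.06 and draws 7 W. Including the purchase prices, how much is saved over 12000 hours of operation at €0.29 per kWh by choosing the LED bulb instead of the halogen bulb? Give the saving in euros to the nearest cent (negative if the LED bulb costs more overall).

€178.40

halogen bulb: €2.98 + (58/1000) kW × 12000 h × €0.29 = €2.98 + €201.84 = €204.82
LED bulb: €2.06 + (7/1000) kW × 12000 h × €0.29 = €2.06 + €24.36 = €26.42
Saving = €204.82 − €26.42 = €178.4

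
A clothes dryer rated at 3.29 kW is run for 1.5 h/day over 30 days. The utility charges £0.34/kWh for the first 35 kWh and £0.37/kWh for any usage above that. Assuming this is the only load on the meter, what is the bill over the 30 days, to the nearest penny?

Runtime = 1.5 h/day × 30 days = 45 h
Energy = 3.29 kW × 45 h = 148.05 kWh
Tier 1 (0–35 kWh): 35 × £0.34 = £11.9
Above 35 kWh: 113.05 × £0.37 = £41.8285
Bill = £53.73

£53.73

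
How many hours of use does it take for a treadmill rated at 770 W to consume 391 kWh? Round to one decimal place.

Hours = 391 kWh ÷ 0.77 kW = 507.8 h

507.8 h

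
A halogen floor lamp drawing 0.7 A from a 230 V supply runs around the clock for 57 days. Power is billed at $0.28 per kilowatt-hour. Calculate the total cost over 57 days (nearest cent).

Power = 0.7 A × 230 V = 161 W = 0.161 kW
Runtime = 24 h × 57 = 1368 h
Energy = 0.161 kW × 1368 h = 220.248 kWh
Cost = 220.248 kWh × $0.28/kWh = $61.67

$61.67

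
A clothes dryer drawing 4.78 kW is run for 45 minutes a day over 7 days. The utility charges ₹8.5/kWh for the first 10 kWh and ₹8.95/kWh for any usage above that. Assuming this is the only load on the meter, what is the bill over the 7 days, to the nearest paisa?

Runtime = 45 min × 7 = 315 min = 5.25 h
Energy = 4.78 kW × 5.25 h = 25.095 kWh
Tier 1 (0–10 kWh): 10 × ₹8.5 = ₹85
Above 10 kWh: 15.095 × ₹8.95 = ₹135.10025
Bill = ₹220.10

₹220.10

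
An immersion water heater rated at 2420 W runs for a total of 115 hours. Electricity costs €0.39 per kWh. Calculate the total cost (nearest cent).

€108.54

Energy = 2.42 kW × 115 h = 278.3 kWh
Cost = 278.3 kWh × €0.39/kWh = €108.54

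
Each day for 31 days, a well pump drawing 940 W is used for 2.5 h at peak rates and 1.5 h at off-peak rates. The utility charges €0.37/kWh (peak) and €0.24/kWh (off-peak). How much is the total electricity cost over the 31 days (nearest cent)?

Peak energy = 0.94 kW × 2.5 h × 31 = 72.85 kWh
Off-peak energy = 0.94 kW × 1.5 h × 31 = 43.71 kWh
Cost = 72.85 × €0.37 + 43.71 × €0.24 = €26.9545 + €10.4904 = €37.44

€37.44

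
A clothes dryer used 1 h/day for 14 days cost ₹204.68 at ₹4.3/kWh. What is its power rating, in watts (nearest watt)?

Energy = ₹204.68 ÷ ₹4.3/kWh = 47.6 kWh
Runtime = 1 h/day × 14 days = 14 h
Power = 47.6 kWh ÷ 14 h = 3.4 kW = 3400 W

3400 W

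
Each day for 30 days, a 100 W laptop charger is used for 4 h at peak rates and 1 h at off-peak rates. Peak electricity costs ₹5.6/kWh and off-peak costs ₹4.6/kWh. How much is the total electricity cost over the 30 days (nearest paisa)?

₹81.00

Peak energy = 0.1 kW × 4 h × 30 = 12 kWh
Off-peak energy = 0.1 kW × 1 h × 30 = 3 kWh
Cost = 12 × ₹5.6 + 3 × ₹4.6 = ₹67.2 + ₹13.8 = ₹81.00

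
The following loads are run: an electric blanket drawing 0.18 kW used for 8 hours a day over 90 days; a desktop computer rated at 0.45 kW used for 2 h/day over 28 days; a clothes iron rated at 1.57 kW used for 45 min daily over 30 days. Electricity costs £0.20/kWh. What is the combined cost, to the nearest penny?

electric blanket: Runtime = 8 h/day × 90 days = 720 h
electric blanket: 0.18 kW × 720 h = 129.6 kWh
desktop computer: Runtime = 2 h/day × 28 days = 56 h
desktop computer: 0.45 kW × 56 h = 25.2 kWh
clothes iron: Runtime = 45 min × 30 = 1350 min = 22.5 h
clothes iron: 1.57 kW × 22.5 h = 35.325 kWh
Total energy = 190.125 kWh
Cost = 190.125 × £0.20 = £38.03

£38.03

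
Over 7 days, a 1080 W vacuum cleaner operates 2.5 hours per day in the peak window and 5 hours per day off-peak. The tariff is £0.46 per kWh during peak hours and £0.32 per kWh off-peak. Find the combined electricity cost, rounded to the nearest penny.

Peak energy = 1.08 kW × 2.5 h × 7 = 18.9 kWh
Off-peak energy = 1.08 kW × 5 h × 7 = 37.8 kWh
Cost = 18.9 × £0.46 + 37.8 × £0.32 = £8.694 + £12.096 = £20.79

£20.79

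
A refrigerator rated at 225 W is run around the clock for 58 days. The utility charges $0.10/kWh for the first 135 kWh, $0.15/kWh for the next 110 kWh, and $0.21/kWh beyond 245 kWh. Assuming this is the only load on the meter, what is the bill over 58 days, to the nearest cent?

Runtime = 24 h × 58 = 1392 h
Energy = 0.225 kW × 1392 h = 313.2 kWh
Tier 1 (0–135 kWh): 135 × $0.10 = $13.5
Tier 2 (135–245 kWh): 110 × $0.15 = $16.5
Above 245 kWh: 68.2 × $0.21 = $14.322
Bill = $44.32

$44.32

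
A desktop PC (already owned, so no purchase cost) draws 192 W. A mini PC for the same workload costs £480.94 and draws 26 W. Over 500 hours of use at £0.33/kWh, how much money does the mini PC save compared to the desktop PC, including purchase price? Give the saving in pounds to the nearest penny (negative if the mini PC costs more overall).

-£453.55

desktop PC: £0.00 + (192/1000) kW × 500 h × £0.33 = £0.00 + £31.68 = £31.68
mini PC: £480.94 + (26/1000) kW × 500 h × £0.33 = £480.94 + £4.29 = £485.23
Saving = £31.68 − £485.23 = −£453.55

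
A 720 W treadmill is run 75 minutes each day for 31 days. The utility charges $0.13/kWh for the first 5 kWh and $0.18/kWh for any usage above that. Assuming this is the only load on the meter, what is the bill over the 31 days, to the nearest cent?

$4.77

Runtime = 75 min × 31 = 2325 min = 38.75 h
Energy = 0.72 kW × 38.75 h = 27.9 kWh
Tier 1 (0–5 kWh): 5 × $0.13 = $0.65
Above 5 kWh: 22.9 × $0.18 = $4.122
Bill = $4.77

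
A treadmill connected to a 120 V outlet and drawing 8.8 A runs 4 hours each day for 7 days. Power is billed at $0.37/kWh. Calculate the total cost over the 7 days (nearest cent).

Power = 8.8 A × 120 V = 1056 W = 1.056 kW
Runtime = 4 h/day × 7 days = 28 h
Energy = 1.056 kW × 28 h = 29.568 kWh
Cost = 29.568 kWh × $0.37/kWh = $10.94

$10.94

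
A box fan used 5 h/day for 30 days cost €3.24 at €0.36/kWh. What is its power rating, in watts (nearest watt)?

Energy = €3.24 ÷ €0.36/kWh = 9 kWh
Runtime = 5 h/day × 30 days = 150 h
Power = 9 kWh ÷ 150 h = 0.06 kW = 60 W

60 W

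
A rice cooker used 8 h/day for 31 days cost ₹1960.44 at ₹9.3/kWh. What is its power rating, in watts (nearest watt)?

Energy = ₹1960.44 ÷ ₹9.3/kWh = 210.8 kWh
Runtime = 8 h/day × 31 days = 248 h
Power = 210.8 kWh ÷ 248 h = 0.85 kW = 850 W

850 W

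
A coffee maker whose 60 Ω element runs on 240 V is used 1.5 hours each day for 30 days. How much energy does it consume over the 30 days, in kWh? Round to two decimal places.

43.20 kWh

Power = V²/R = 240²/60 = 960 W = 0.96 kW
Runtime = 1.5 h/day × 30 days = 45 h
Energy = 0.96 kW × 45 h = 43.2 kWh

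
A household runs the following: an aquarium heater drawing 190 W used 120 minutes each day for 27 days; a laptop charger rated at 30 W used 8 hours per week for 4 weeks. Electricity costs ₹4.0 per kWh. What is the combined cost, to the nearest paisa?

aquarium heater: Runtime = 120 min × 27 = 3240 min = 54 h
aquarium heater: 0.19 kW × 54 h = 10.26 kWh
laptop charger: Runtime = 8 h/week × 4 weeks = 32 h
laptop charger: 0.03 kW × 32 h = 0.96 kWh
Total energy = 11.22 kWh
Cost = 11.22 × ₹4.0 = ₹44.88

₹44.88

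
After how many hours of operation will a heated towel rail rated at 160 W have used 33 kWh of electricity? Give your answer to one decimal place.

Hours = 33 kWh ÷ 0.16 kW = 206.3 h

206.3 h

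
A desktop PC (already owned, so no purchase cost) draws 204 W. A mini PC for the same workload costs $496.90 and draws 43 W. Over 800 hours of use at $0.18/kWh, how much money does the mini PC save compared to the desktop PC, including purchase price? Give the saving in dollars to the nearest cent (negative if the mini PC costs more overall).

desktop PC: $0.00 + (204/1000) kW × 800 h × $0.18 = $0.00 + $29.376 = $29.376
mini PC: $496.90 + (43/1000) kW × 800 h × $0.18 = $496.90 + $6.192 = $503.092
Saving = $29.376 − $503.092 = −$473.716 → -$473.72

-$473.72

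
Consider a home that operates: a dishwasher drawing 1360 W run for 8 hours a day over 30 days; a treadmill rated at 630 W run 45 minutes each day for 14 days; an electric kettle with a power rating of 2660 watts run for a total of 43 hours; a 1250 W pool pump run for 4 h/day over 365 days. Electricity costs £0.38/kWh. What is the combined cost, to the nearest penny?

dishwasher: Runtime = 8 h/day × 30 days = 240 h
dishwasher: 1.36 kW × 240 h = 326.4 kWh
treadmill: Runtime = 45 min × 14 = 630 min = 10.5 h
treadmill: 0.63 kW × 10.5 h = 6.615 kWh
electric kettle: 2.66 kW × 43 h = 114.38 kWh
pool pump: Runtime = 4 h/day × 365 days = 1460 h
pool pump: 1.25 kW × 1460 h = 1825 kWh
Total energy = 2272.395 kWh
Cost = 2272.395 × £0.38 = £863.51

£863.51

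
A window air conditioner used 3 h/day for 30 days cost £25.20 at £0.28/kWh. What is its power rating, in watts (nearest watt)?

Energy = £25.20 ÷ £0.28/kWh = 90 kWh
Runtime = 3 h/day × 30 days = 90 h
Power = 90 kWh ÷ 90 h = 1 kW = 1000 W

1000 W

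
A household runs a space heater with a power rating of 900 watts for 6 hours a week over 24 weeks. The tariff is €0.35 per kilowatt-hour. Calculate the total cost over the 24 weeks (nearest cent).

€45.36

Runtime = 6 h/week × 24 weeks = 144 h
Energy = 0.9 kW × 144 h = 129.6 kWh
Cost = 129.6 kWh × €0.35/kWh = €45.36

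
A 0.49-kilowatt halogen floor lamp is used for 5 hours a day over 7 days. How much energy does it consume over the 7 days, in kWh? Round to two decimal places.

Runtime = 5 h/day × 7 days = 35 h
Energy = 0.49 kW × 35 h = 17.15 kWh

17.15 kWh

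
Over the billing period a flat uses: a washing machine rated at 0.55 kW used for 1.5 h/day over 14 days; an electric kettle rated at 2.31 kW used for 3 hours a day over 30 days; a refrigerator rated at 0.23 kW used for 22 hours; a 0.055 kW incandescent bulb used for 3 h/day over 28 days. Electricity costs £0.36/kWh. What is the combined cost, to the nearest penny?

£82.49

washing machine: Runtime = 1.5 h/day × 14 days = 21 h
washing machine: 0.55 kW × 21 h = 11.55 kWh
electric kettle: Runtime = 3 h/day × 30 days = 90 h
electric kettle: 2.31 kW × 90 h = 207.9 kWh
refrigerator: 0.23 kW × 22 h = 5.06 kWh
incandescent bulb: Runtime = 3 h/day × 28 days = 84 h
incandescent bulb: 0.055 kW × 84 h = 4.62 kWh
Total energy = 229.13 kWh
Cost = 229.13 × £0.36 = £82.49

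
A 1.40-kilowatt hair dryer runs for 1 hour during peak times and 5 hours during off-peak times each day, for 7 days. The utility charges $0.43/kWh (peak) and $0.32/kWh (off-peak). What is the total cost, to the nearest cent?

Peak energy = 1.4 kW × 1 h × 7 = 9.8 kWh
Off-peak energy = 1.4 kW × 5 h × 7 = 49 kWh
Cost = 9.8 × $0.43 + 49 × $0.32 = $4.214 + $15.68 = $19.89

$19.89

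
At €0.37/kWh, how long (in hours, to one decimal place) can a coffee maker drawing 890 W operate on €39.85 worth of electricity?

Energy available = €39.85 ÷ €0.37/kWh = 107.7027 kWh
Hours = 107.7027 kWh ÷ 0.89 kW = 121.0 h

121.0 h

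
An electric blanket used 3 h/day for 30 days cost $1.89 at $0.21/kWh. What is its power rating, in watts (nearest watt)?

100 W

Energy = $1.89 ÷ $0.21/kWh = 9 kWh
Runtime = 3 h/day × 30 days = 90 h
Power = 9 kWh ÷ 90 h = 0.1 kW = 100 W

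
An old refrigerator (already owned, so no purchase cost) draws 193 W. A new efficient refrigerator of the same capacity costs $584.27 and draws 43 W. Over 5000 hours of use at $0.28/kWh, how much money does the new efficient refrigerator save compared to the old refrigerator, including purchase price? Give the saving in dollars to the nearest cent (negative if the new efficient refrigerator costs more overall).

-$374.27

old refrigerator: $0.00 + (193/1000) kW × 5000 h × $0.28 = $0.00 + $270.2 = $270.2
new efficient refrigerator: $584.27 + (43/1000) kW × 5000 h × $0.28 = $584.27 + $60.2 = $644.47
Saving = $270.2 − $644.47 = −$374.27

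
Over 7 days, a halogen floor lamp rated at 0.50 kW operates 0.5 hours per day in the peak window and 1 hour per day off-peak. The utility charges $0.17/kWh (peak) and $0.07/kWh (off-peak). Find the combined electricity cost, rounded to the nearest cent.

Peak energy = 0.5 kW × 0.5 h × 7 = 1.75 kWh
Off-peak energy = 0.5 kW × 1 h × 7 = 3.5 kWh
Cost = 1.75 × $0.17 + 3.5 × $0.07 = $0.2975 + $0.245 = $0.54

$0.54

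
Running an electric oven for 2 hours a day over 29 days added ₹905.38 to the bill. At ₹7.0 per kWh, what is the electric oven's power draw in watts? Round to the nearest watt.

2230 W

Energy = ₹905.38 ÷ ₹7.0/kWh = 129.34 kWh
Runtime = 2 h/day × 29 days = 58 h
Power = 129.34 kWh ÷ 58 h = 2.23 kW = 2230 W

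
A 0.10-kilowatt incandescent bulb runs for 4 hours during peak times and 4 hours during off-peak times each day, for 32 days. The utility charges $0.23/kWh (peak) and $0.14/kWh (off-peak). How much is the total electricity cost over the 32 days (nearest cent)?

Peak energy = 0.1 kW × 4 h × 32 = 12.8 kWh
Off-peak energy = 0.1 kW × 4 h × 32 = 12.8 kWh
Cost = 12.8 × $0.23 + 12.8 × $0.14 = $2.944 + $1.792 = $4.74

$4.74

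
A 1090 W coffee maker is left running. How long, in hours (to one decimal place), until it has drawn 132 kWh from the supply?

121.1 h

Hours = 132 kWh ÷ 1.09 kW = 121.1 h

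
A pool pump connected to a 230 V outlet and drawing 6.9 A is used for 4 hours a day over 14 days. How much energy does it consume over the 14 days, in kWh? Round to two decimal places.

Power = 6.9 A × 230 V = 1587 W = 1.587 kW
Runtime = 4 h/day × 14 days = 56 h
Energy = 1.587 kW × 56 h = 88.872 kWh ≈ 88.87 kWh

88.87 kWh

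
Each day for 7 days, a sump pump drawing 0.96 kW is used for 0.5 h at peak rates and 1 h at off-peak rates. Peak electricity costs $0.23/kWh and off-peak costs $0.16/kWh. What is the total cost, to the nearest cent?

$1.85

Peak energy = 0.96 kW × 0.5 h × 7 = 3.36 kWh
Off-peak energy = 0.96 kW × 1 h × 7 = 6.72 kWh
Cost = 3.36 × $0.23 + 6.72 × $0.16 = $0.7728 + $1.0752 = $1.85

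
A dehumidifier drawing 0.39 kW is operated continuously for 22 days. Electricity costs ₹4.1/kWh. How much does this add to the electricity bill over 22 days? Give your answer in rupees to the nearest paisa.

₹844.27

Runtime = 24 h × 22 = 528 h
Energy = 0.39 kW × 528 h = 205.92 kWh
Cost = 205.92 kWh × ₹4.1/kWh = ₹844.27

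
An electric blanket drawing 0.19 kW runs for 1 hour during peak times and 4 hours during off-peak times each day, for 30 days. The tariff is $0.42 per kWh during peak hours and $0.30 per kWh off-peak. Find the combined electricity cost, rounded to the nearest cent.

Peak energy = 0.19 kW × 1 h × 30 = 5.7 kWh
Off-peak energy = 0.19 kW × 4 h × 30 = 22.8 kWh
Cost = 5.7 × $0.42 + 22.8 × $0.30 = $2.394 + $6.84 = $9.23

$9.23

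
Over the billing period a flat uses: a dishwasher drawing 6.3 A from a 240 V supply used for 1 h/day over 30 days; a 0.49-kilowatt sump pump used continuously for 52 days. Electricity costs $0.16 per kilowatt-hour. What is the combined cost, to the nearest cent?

dishwasher: Power = 6.3 A × 240 V = 1512 W = 1.512 kW
dishwasher: Runtime = 1 h/day × 30 days = 30 h
dishwasher: 1.512 kW × 30 h = 45.36 kWh
sump pump: Runtime = 24 h × 52 = 1248 h
sump pump: 0.49 kW × 1248 h = 611.52 kWh
Total energy = 656.88 kWh
Cost = 656.88 × $0.16 = $105.10

$105.10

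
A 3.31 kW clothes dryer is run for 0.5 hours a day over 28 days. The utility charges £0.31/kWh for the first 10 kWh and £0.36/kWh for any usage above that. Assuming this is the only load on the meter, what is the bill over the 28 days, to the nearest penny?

£16.18

Runtime = 0.5 h/day × 28 days = 14 h
Energy = 3.31 kW × 14 h = 46.34 kWh
Tier 1 (0–10 kWh): 10 × £0.31 = £3.1
Above 10 kWh: 36.34 × £0.36 = £13.0824
Bill = £16.18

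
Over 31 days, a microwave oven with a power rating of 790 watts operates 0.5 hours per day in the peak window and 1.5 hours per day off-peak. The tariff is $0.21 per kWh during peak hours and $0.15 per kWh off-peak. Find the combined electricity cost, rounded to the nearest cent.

Peak energy = 0.79 kW × 0.5 h × 31 = 12.245 kWh
Off-peak energy = 0.79 kW × 1.5 h × 31 = 36.735 kWh
Cost = 12.245 × $0.21 + 36.735 × $0.15 = $2.57145 + $5.51025 = $8.08

$8.08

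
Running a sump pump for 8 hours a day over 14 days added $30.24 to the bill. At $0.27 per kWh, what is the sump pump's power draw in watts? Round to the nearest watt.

1000 W

Energy = $30.24 ÷ $0.27/kWh = 112 kWh
Runtime = 8 h/day × 14 days = 112 h
Power = 112 kWh ÷ 112 h = 1 kW = 1000 W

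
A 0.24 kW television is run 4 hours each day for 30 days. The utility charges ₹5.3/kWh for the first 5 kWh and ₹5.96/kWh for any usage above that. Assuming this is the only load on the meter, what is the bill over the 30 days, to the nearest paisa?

Runtime = 4 h/day × 30 days = 120 h
Energy = 0.24 kW × 120 h = 28.8 kWh
Tier 1 (0–5 kWh): 5 × ₹5.3 = ₹26.5
Above 5 kWh: 23.8 × ₹5.96 = ₹141.848
Bill = ₹168.35

₹168.35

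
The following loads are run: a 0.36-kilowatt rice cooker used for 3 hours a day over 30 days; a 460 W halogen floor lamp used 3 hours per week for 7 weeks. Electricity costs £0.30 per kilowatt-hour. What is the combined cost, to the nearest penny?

£12.62

rice cooker: Runtime = 3 h/day × 30 days = 90 h
rice cooker: 0.36 kW × 90 h = 32.4 kWh
halogen floor lamp: Runtime = 3 h/week × 7 weeks = 21 h
halogen floor lamp: 0.46 kW × 21 h = 9.66 kWh
Total energy = 42.06 kWh
Cost = 42.06 × £0.30 = £12.62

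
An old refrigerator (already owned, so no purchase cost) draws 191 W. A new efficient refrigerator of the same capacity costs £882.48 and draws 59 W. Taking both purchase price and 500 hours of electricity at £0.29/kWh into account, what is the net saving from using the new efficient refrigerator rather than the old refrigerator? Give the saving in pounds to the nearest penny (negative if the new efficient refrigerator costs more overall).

-£863.34

old refrigerator: £0.00 + (191/1000) kW × 500 h × £0.29 = £0.00 + £27.695 = £27.695
new efficient refrigerator: £882.48 + (59/1000) kW × 500 h × £0.29 = £882.48 + £8.555 = £891.035
Saving = £27.695 − £891.035 = −£863.34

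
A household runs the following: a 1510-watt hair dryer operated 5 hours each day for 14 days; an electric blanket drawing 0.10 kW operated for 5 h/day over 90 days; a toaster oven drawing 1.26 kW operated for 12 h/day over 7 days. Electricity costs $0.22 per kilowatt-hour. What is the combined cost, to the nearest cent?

$56.44

hair dryer: Runtime = 5 h/day × 14 days = 70 h
hair dryer: 1.51 kW × 70 h = 105.7 kWh
electric blanket: Runtime = 5 h/day × 90 days = 450 h
electric blanket: 0.1 kW × 450 h = 45 kWh
toaster oven: Runtime = 12 h/day × 7 days = 84 h
toaster oven: 1.26 kW × 84 h = 105.84 kWh
Total energy = 256.54 kWh
Cost = 256.54 × $0.22 = $56.44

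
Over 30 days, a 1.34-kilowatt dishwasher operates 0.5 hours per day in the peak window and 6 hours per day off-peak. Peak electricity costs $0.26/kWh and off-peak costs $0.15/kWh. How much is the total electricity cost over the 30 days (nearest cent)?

Peak energy = 1.34 kW × 0.5 h × 30 = 20.1 kWh
Off-peak energy = 1.34 kW × 6 h × 30 = 241.2 kWh
Cost = 20.1 × $0.26 + 241.2 × $0.15 = $5.226 + $36.18 = $41.41

$41.41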